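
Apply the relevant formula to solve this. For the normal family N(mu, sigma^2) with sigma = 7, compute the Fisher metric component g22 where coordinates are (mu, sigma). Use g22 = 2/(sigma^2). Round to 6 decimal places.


For the 2-parameter normal family, the Fisher metric has:
  g11 = 1/sigma^2, g22 = 2/sigma^2.
sigma = 7, sigma^2 = 49.
g22 = 0.040816

0.040816


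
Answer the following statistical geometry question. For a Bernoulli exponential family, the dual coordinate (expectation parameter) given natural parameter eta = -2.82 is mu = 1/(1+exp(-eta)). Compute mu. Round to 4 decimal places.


Dual coordinate (expectation parameter) for Bernoulli:
mu = 1/(1+exp(-eta)).
eta = -2.82.
exp(-eta) = exp(2.82) = 16.776851.
mu = 1/(1+16.776851) = 0.0563

0.0563


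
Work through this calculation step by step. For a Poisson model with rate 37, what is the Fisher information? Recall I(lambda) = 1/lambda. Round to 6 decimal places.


Fisher information for Poisson: I(lambda) = 1/lambda.
lambda = 37.
I(lambda) = 1/37 = 0.027027

0.027027


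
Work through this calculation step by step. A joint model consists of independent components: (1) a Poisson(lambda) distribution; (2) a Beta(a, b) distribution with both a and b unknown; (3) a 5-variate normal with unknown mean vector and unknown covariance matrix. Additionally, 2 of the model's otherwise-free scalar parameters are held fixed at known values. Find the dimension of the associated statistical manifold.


The dimension of a statistical manifold equals the number of free
(independent) real parameters of the model. For a product of independent
blocks the parameter counts add.
- Poisson (lambda): 1.
- Beta (a, b): 2.
- 5-variate normal: 5 (mean) + 5*6/2 = 15 (symmetric covariance) = 20.
Total = 1 + 2 + 20 = 23.
2 parameter(s) fixed at known values: 23 - 2 = 21.
Dimension = 21

21


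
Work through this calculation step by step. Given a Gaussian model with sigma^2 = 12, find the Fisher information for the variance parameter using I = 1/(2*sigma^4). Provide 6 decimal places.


Fisher information for variance: I(sigma^2) = 1/(2*sigma^4).
sigma^2 = 12, so sigma^4 = 144.
I = 1/(2*144) = 1/288 = 0.003472

0.003472


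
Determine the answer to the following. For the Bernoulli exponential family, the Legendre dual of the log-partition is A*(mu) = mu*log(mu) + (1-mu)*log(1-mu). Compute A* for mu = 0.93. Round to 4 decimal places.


Legendre transform for Bernoulli:
A*(mu) = mu*log(mu) + (1-mu)*log(1-mu).
mu = 0.93, 1-mu = 0.07.
mu*log(mu) = 0.93*log(0.93) = -0.067491.
(1-mu)*log(1-mu) = 0.07*log(0.07) = -0.186148.
A* = -0.067491 + -0.186148 = -0.2536

-0.2536


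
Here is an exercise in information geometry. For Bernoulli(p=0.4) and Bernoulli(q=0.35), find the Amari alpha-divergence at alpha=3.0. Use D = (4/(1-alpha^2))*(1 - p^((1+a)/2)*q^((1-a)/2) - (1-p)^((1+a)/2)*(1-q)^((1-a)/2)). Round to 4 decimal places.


Amari alpha-divergence:
D = (4/(1-alpha^2))*(1 - p^((1+a)/2)*q^((1-a)/2) - (1-p)^((1+a)/2)*(1-q)^((1-a)/2)).
alpha = 3.0, p = 0.4, q = 0.35.
e1 = (1+alpha)/2 = 2.0, e2 = (1-alpha)/2 = -1.0.
t1 = p^e1 * q^e2 = 0.4^2.0 * 0.35^-1.0 = 0.457143.
t2 = (1-p)^e1 * (1-q)^e2 = 0.6^2.0 * 0.65^-1.0 = 0.553846.
4/(1-alpha^2) = -0.5.
D = -0.5*(1 - 0.457143 - 0.553846) = 0.0055

0.0055


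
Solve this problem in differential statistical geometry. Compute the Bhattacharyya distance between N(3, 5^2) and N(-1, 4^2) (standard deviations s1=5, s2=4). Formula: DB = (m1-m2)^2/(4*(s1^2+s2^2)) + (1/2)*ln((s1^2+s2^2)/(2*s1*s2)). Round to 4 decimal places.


Bhattacharyya distance between two Gaussians:
DB = (m1-m2)^2/(4*(s1^2+s2^2)) + (1/2)*ln((s1^2+s2^2)/(2*s1*s2)).
(m1-m2)^2 = (4)^2 = 16.
s1^2+s2^2 = 25 + 16 = 41.
term1 = 16/164 = 0.097561.
term2 = 0.5*ln(41/40.0) = 0.012346.
DB = 0.097561 + 0.012346 = 0.1099

0.1099


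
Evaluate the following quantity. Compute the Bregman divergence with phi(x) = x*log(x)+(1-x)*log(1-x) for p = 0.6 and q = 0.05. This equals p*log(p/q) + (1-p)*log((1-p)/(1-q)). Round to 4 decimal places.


Bregman divergence with negative entropy generator:
D = p*log(p/q) + (1-p)*log((1-p)/(1-q)).
p = 0.6, q = 0.05.
p*log(p/q) = 0.6*log(0.6/0.05) = 1.490944.
(1-p)*log((1-p)/(1-q)) = 0.4*log(0.4/0.95) = -0.345999.
D = 1.490944 + -0.345999 = 1.1449

1.1449


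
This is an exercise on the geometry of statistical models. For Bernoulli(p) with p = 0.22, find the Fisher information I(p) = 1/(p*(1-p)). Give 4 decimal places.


For Bernoulli(p), Fisher information is I(p) = 1/(p*(1-p)).
p = 0.22, 1-p = 0.78.
p*(1-p) = 0.1716.
I(p) = 1/0.1716 = 5.8275

5.8275


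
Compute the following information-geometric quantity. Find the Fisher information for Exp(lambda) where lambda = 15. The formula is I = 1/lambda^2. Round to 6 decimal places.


Fisher information for exponential: I(lambda) = 1/lambda^2.
lambda = 15, lambda^2 = 225.
I = 1/225 = 0.004444

0.004444


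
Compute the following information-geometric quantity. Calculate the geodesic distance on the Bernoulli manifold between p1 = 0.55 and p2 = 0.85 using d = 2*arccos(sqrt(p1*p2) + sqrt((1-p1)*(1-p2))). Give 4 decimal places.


Geodesic distance on Bernoulli manifold:
d(p1,p2) = 2*arccos(sqrt(p1*p2) + sqrt((1-p1)*(1-p2))).
sqrt(p1*p2) = sqrt(0.55*0.85) = 0.68374.
sqrt((1-p1)*(1-p2)) = sqrt(0.45*0.15) = 0.259808.
arg = 0.68374 + 0.259808 = 0.943547.
d = 2*arccos(0.943547) = 0.6752

0.6752


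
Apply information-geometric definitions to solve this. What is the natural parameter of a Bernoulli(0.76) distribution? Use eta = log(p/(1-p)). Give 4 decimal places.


Natural parameter for Bernoulli: eta = log(p/(1-p)).
p = 0.76, 1-p = 0.24.
p/(1-p) = 3.166667.
eta = log(3.166667) = 1.1527

1.1527


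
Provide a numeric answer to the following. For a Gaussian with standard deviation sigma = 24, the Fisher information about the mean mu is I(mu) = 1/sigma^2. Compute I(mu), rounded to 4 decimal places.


The Fisher information for the mean of a normal distribution is I(mu) = 1/sigma^2.
sigma = 24, so sigma^2 = 576.
I(mu) = 1/576 = 0.0017

0.0017


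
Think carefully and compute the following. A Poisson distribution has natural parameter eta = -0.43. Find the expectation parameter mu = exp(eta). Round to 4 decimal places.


Expectation parameter for Poisson exponential family:
mu = exp(eta).
eta = -0.43.
mu = exp(-0.43) = 0.6505

0.6505


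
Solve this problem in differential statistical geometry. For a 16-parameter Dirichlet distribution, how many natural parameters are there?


Exponential family dimension calculation:
Dirichlet with 16 components has 16 natural parameters.

16


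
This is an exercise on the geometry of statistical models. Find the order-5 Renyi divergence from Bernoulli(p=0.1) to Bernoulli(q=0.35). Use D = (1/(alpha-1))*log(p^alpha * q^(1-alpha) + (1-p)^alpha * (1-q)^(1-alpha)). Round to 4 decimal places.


Renyi divergence of order alpha between Bernoulli distributions:
D = (1/(alpha-1))*log(p^alpha * q^(1-alpha) + (1-p)^alpha * (1-q)^(1-alpha)).
alpha = 5, p = 0.1, q = 0.35.
p^alpha * q^(1-alpha) = 0.1^5 * 0.35^-4 = 0.000666.
(1-p)^alpha * (1-q)^(1-alpha) = 0.9^5 * 0.65^-4 = 3.307951.
sum = 0.000666 + 3.307951 = 3.308618.
D = (1/4)*log(3.308618) = 0.2991

0.2991


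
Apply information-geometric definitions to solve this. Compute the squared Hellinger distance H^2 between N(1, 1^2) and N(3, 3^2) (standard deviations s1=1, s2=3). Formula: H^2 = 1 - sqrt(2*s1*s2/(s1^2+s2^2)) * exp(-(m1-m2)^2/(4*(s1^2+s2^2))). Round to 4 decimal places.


Squared Hellinger distance for Gaussians:
H^2 = 1 - sqrt(2*s1*s2/(s1^2+s2^2)) * exp(-(m1-m2)^2/(4*(s1^2+s2^2))).
s1^2 = 1, s2^2 = 9, s1^2+s2^2 = 10.
sqrt(2*1*3/(10)) = 0.774597.
(m1-m2)^2 = (-2)^2 = 4.
exp(-4/(4*10)) = exp(-0.1) = 0.904837.
H^2 = 1 - 0.774597*0.904837 = 0.2991

0.2991


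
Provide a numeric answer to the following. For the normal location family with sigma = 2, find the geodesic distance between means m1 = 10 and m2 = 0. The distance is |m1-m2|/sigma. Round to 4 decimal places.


On the fixed-variance normal subfamily, geodesic distance = |m1-m2|/sigma.
|10 - 0| = 10.
sigma = 2.
d = 10/2 = 5.0000

5.0000


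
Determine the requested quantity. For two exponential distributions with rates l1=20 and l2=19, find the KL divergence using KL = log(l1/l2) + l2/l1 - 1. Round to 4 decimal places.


KL divergence for exponential family:
KL = log(l1/l2) + l2/l1 - 1.
log(20/19) = 0.051293.
19/20 = 0.95.
KL = 0.051293 + 0.95 - 1 = 0.0013

0.0013


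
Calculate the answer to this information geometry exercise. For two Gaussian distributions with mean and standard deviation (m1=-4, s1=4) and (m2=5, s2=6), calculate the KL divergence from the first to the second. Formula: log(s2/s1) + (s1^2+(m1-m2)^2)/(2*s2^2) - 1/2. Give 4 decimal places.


KL divergence between normal distributions:
KL = log(s2/s1) + (s1^2 + (m1-m2)^2)/(2*s2^2) - 1/2.
log(6/4) = 0.405465.
(4^2 + (-4-5)^2)/(2*6^2) = (16 + 81)/72 = 1.347222.
KL = 0.405465 + 1.347222 - 0.5 = 1.2527

1.2527


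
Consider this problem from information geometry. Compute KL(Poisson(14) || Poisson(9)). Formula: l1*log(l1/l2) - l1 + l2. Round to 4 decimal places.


KL divergence for Poisson:
KL = l1*log(l1/l2) - l1 + l2.
l1 = 14, l2 = 9.
log(14/9) = 0.441833.
l1*log(l1/l2) = 14 * 0.441833 = 6.185659.
KL = 6.185659 - 14 + 9 = 1.1857

1.1857


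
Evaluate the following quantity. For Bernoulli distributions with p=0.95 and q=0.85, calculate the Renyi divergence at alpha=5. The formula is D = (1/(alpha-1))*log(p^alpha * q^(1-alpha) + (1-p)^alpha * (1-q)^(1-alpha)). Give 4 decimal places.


Renyi divergence of order alpha between Bernoulli distributions:
D = (1/(alpha-1))*log(p^alpha * q^(1-alpha) + (1-p)^alpha * (1-q)^(1-alpha)).
alpha = 5, p = 0.95, q = 0.85.
p^alpha * q^(1-alpha) = 0.95^5 * 0.85^-4 = 1.482321.
(1-p)^alpha * (1-q)^(1-alpha) = 0.05^5 * 0.15^-4 = 0.000617.
sum = 1.482321 + 0.000617 = 1.482938.
D = (1/4)*log(1.482938) = 0.0985

0.0985


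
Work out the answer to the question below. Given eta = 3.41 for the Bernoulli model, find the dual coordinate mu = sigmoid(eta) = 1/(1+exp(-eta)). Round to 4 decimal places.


Dual coordinate (expectation parameter) for Bernoulli:
mu = 1/(1+exp(-eta)).
eta = 3.41.
exp(-eta) = exp(-3.41) = 0.033041.
mu = 1/(1+0.033041) = 0.9680

0.9680


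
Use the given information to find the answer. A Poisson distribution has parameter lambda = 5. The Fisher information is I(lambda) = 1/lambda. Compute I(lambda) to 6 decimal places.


Fisher information for Poisson: I(lambda) = 1/lambda.
lambda = 5.
I(lambda) = 1/5 = 0.200000

0.200000


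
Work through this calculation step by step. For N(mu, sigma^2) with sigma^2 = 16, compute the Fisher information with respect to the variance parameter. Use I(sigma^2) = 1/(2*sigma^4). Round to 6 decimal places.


Fisher information for variance: I(sigma^2) = 1/(2*sigma^4).
sigma^2 = 16, so sigma^4 = 256.
I = 1/(2*256) = 1/512 = 0.001953

0.001953


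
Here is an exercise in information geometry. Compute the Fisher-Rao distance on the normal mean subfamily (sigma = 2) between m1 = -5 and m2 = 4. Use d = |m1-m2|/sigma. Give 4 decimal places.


On the fixed-variance normal subfamily, geodesic distance = |m1-m2|/sigma.
|-5 - 4| = 9.
sigma = 2.
d = 9/2 = 4.5000

4.5000


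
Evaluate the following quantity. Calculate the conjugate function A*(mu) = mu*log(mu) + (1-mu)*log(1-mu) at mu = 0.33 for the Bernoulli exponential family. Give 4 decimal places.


Legendre transform for Bernoulli:
A*(mu) = mu*log(mu) + (1-mu)*log(1-mu).
mu = 0.33, 1-mu = 0.67.
mu*log(mu) = 0.33*log(0.33) = -0.365859.
(1-mu)*log(1-mu) = 0.67*log(0.67) = -0.26832.
A* = -0.365859 + -0.26832 = -0.6342

-0.6342


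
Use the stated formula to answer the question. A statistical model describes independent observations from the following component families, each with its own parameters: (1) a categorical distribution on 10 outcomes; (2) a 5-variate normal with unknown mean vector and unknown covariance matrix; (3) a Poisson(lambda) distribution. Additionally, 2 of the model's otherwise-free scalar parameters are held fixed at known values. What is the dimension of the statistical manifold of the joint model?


The dimension of a statistical manifold equals the number of free
(independent) real parameters of the model. For a product of independent
blocks the parameter counts add.
- categorical on 10 outcomes (probabilities sum to 1): 10-1 = 9.
- 5-variate normal: 5 (mean) + 5*6/2 = 15 (symmetric covariance) = 20.
- Poisson (lambda): 1.
Total = 9 + 20 + 1 = 30.
2 parameter(s) fixed at known values: 30 - 2 = 28.
Dimension = 28

28


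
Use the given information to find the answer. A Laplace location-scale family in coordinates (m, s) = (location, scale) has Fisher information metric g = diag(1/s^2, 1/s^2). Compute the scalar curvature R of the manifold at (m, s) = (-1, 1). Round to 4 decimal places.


The metric has the form g = (A dm^2 + B ds^2)/s^2 with A = 1, B = 1.
Substitute u = sqrt(A/B)*m: g = B*(du^2 + ds^2)/s^2, i.e. B times the
Poincare upper half-plane metric, which has constant Gaussian curvature -1.
Scaling a 2D metric by a constant c divides the Gaussian curvature by c,
so K = -1/B = -1/(1) = -1.0000 everywhere (the point (m, s) = (-1, 1) is irrelevant:
the curvature is constant).
Scalar curvature in dimension 2: R = 2K = -2/(1) = -2.0000.

-2.0000


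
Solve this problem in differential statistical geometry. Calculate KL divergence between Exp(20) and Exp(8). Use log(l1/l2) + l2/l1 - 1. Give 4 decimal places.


KL divergence for exponential family:
KL = log(l1/l2) + l2/l1 - 1.
log(20/8) = 0.916291.
8/20 = 0.4.
KL = 0.916291 + 0.4 - 1 = 0.3163

0.3163


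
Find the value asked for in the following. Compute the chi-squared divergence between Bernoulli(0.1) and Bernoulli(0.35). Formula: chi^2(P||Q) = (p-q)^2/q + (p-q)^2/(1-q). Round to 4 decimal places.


Chi-squared divergence between Bernoulli distributions:
chi^2 = (p-q)^2/q + (p-q)^2/(1-q).
p = 0.1, q = 0.35, p-q = -0.25.
(p-q)^2 = 0.0625.
term1 = 0.0625/0.35 = 0.178571.
term2 = 0.0625/0.65 = 0.096154.
chi^2 = 0.178571 + 0.096154 = 0.2747

0.2747


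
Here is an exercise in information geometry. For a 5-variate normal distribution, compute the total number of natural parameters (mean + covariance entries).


Exponential family dimension calculation:
For 5-dim MVN: mean has 5 params, covariance has 5*6/2 = 15 unique entries.
Total dim = 5 + 15 = 20.

20


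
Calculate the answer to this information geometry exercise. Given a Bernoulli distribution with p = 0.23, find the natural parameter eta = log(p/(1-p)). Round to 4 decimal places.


Natural parameter for Bernoulli: eta = log(p/(1-p)).
p = 0.23, 1-p = 0.77.
p/(1-p) = 0.298701.
eta = log(0.298701) = -1.2083

-1.2083


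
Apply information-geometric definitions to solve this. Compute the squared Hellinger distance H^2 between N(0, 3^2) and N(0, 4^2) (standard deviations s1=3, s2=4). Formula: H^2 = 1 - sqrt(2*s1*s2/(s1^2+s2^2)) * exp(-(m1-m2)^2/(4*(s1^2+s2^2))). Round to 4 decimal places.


Squared Hellinger distance for Gaussians:
H^2 = 1 - sqrt(2*s1*s2/(s1^2+s2^2)) * exp(-(m1-m2)^2/(4*(s1^2+s2^2))).
s1^2 = 9, s2^2 = 16, s1^2+s2^2 = 25.
sqrt(2*3*4/(25)) = 0.979796.
(m1-m2)^2 = (0)^2 = 0.
exp(-0/(4*25)) = exp(0.0) = 1.0.
H^2 = 1 - 0.979796*1.0 = 0.0202

0.0202


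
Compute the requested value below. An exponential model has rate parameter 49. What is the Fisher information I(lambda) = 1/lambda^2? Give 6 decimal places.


Fisher information for exponential: I(lambda) = 1/lambda^2.
lambda = 49, lambda^2 = 2401.
I = 1/2401 = 0.000416

0.000416


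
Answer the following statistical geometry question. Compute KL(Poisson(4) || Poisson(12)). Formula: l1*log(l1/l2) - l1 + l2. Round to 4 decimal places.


KL divergence for Poisson:
KL = l1*log(l1/l2) - l1 + l2.
l1 = 4, l2 = 12.
log(4/12) = -1.098612.
l1*log(l1/l2) = 4 * -1.098612 = -4.394449.
KL = -4.394449 - 4 + 12 = 3.6056

3.6056


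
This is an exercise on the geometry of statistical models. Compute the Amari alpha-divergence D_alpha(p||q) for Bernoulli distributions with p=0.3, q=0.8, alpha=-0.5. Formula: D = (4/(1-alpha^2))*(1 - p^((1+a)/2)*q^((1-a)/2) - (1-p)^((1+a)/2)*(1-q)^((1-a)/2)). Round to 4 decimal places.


Amari alpha-divergence:
D = (4/(1-alpha^2))*(1 - p^((1+a)/2)*q^((1-a)/2) - (1-p)^((1+a)/2)*(1-q)^((1-a)/2)).
alpha = -0.5, p = 0.3, q = 0.8.
e1 = (1+alpha)/2 = 0.25, e2 = (1-alpha)/2 = 0.75.
t1 = p^e1 * q^e2 = 0.3^0.25 * 0.8^0.75 = 0.626034.
t2 = (1-p)^e1 * (1-q)^e2 = 0.7^0.25 * 0.2^0.75 = 0.273556.
4/(1-alpha^2) = 5.333333.
D = 5.333333*(1 - 0.626034 - 0.273556) = 0.5355

0.5355


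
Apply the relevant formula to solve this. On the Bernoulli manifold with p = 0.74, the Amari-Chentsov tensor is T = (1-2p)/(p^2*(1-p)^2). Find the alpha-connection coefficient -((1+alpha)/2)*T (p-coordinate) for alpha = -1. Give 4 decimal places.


Skewness (Amari-Chentsov) tensor: T = (1-2p)/(p^2*(1-p)^2).
p = 0.74, 1-2p = -0.48, p^2 = 0.5476, (1-p)^2 = 0.0676.
T = -0.48/(0.5476 * 0.0676) = -12.966749.
In the p-coordinate, Gamma^(alpha) = Gamma^(0) - (alpha/2)*T with Gamma^(0) = (1/2)*g'(p) = -T/2,
so Gamma^(alpha) = -((1+alpha)/2)*T.
alpha = -1, -(1+alpha)/2 = 0.0.
Gamma = 0.0 * -12.966749 = 0.0000

0.0000


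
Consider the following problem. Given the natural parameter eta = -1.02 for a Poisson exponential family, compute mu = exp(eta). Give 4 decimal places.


Expectation parameter for Poisson exponential family:
mu = exp(eta).
eta = -1.02.
mu = exp(-1.02) = 0.3606

0.3606


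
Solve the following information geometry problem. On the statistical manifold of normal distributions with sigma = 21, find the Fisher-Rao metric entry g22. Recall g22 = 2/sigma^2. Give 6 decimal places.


For the 2-parameter normal family, the Fisher metric has:
  g11 = 1/sigma^2, g22 = 2/sigma^2.
sigma = 21, sigma^2 = 441.
g22 = 0.004535

0.004535


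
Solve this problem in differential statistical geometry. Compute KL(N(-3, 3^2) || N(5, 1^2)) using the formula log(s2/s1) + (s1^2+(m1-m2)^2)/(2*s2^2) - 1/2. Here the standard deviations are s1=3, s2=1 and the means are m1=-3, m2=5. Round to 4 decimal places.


KL divergence between normal distributions:
KL = log(s2/s1) + (s1^2 + (m1-m2)^2)/(2*s2^2) - 1/2.
log(1/3) = -1.098612.
(3^2 + (-3-5)^2)/(2*1^2) = (9 + 64)/2 = 36.5.
KL = -1.098612 + 36.5 - 0.5 = 34.9014

34.9014


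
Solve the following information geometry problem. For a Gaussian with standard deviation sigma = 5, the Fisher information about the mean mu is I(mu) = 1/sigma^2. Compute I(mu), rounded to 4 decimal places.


The Fisher information for the mean of a normal distribution is I(mu) = 1/sigma^2.
sigma = 5, so sigma^2 = 25.
I(mu) = 1/25 = 0.0400

0.0400


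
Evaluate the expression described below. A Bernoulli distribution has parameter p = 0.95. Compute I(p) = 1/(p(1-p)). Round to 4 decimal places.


For Bernoulli(p), Fisher information is I(p) = 1/(p*(1-p)).
p = 0.95, 1-p = 0.05.
p*(1-p) = 0.0475.
I(p) = 1/0.0475 = 21.0526

21.0526


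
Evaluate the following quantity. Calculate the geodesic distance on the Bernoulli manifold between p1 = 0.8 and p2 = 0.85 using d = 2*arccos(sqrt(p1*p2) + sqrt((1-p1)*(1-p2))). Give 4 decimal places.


Geodesic distance on Bernoulli manifold:
d(p1,p2) = 2*arccos(sqrt(p1*p2) + sqrt((1-p1)*(1-p2))).
sqrt(p1*p2) = sqrt(0.8*0.85) = 0.824621.
sqrt((1-p1)*(1-p2)) = sqrt(0.2*0.15) = 0.173205.
arg = 0.824621 + 0.173205 = 0.997826.
d = 2*arccos(0.997826) = 0.1319

0.1319


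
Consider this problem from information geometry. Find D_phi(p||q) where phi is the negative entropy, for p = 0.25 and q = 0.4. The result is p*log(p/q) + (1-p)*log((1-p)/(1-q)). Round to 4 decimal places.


Bregman divergence with negative entropy generator:
D = p*log(p/q) + (1-p)*log((1-p)/(1-q)).
p = 0.25, q = 0.4.
p*log(p/q) = 0.25*log(0.25/0.4) = -0.117501.
(1-p)*log((1-p)/(1-q)) = 0.75*log(0.75/0.6) = 0.167358.
D = -0.117501 + 0.167358 = 0.0499

0.0499


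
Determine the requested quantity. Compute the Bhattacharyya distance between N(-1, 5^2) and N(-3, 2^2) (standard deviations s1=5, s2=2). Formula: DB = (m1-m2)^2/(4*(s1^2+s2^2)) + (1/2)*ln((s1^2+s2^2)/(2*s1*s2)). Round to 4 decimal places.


Bhattacharyya distance between two Gaussians:
DB = (m1-m2)^2/(4*(s1^2+s2^2)) + (1/2)*ln((s1^2+s2^2)/(2*s1*s2)).
(m1-m2)^2 = (2)^2 = 4.
s1^2+s2^2 = 25 + 4 = 29.
term1 = 4/116 = 0.034483.
term2 = 0.5*ln(29/20.0) = 0.185782.
DB = 0.034483 + 0.185782 = 0.2203

0.2203


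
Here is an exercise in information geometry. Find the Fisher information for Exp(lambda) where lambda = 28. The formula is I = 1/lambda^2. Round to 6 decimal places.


Fisher information for exponential: I(lambda) = 1/lambda^2.
lambda = 28, lambda^2 = 784.
I = 1/784 = 0.001276

0.001276


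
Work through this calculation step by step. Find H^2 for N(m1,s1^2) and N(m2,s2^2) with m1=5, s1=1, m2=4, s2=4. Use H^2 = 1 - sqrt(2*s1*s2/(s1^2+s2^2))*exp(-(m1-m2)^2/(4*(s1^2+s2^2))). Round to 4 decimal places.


Squared Hellinger distance for Gaussians:
H^2 = 1 - sqrt(2*s1*s2/(s1^2+s2^2)) * exp(-(m1-m2)^2/(4*(s1^2+s2^2))).
s1^2 = 1, s2^2 = 16, s1^2+s2^2 = 17.
sqrt(2*1*4/(17)) = 0.685994.
(m1-m2)^2 = (1)^2 = 1.
exp(-1/(4*17)) = exp(-0.014706) = 0.985402.
H^2 = 1 - 0.685994*0.985402 = 0.3240

0.3240


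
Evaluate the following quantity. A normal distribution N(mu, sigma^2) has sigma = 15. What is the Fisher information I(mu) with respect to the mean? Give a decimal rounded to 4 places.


The Fisher information for the mean of a normal distribution is I(mu) = 1/sigma^2.
sigma = 15, so sigma^2 = 225.
I(mu) = 1/225 = 0.0044

0.0044


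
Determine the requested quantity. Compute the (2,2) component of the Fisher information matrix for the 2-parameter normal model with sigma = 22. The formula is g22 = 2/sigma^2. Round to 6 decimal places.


For the 2-parameter normal family, the Fisher metric has:
  g11 = 1/sigma^2, g22 = 2/sigma^2.
sigma = 22, sigma^2 = 484.
g22 = 0.004132

0.004132


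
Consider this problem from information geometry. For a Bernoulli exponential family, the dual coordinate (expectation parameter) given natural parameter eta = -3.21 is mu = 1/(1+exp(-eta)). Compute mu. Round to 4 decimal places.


Dual coordinate (expectation parameter) for Bernoulli:
mu = 1/(1+exp(-eta)).
eta = -3.21.
exp(-eta) = exp(3.21) = 24.779086.
mu = 1/(1+24.779086) = 0.0388

0.0388


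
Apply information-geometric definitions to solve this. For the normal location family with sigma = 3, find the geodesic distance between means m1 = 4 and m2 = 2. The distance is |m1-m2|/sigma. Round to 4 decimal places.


On the fixed-variance normal subfamily, geodesic distance = |m1-m2|/sigma.
|4 - 2| = 2.
sigma = 3.
d = 2/3 = 0.6667

0.6667


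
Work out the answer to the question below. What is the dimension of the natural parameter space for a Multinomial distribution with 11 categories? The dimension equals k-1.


Exponential family dimension calculation:
For Multinomial with k=11 categories, dim = k-1 = 10.

10


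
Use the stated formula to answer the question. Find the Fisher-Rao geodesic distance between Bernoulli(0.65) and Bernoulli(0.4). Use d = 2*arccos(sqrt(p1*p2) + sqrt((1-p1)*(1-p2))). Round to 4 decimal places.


Geodesic distance on Bernoulli manifold:
d(p1,p2) = 2*arccos(sqrt(p1*p2) + sqrt((1-p1)*(1-p2))).
sqrt(p1*p2) = sqrt(0.65*0.4) = 0.509902.
sqrt((1-p1)*(1-p2)) = sqrt(0.35*0.6) = 0.458258.
arg = 0.509902 + 0.458258 = 0.96816.
d = 2*arccos(0.96816) = 0.5061

0.5061


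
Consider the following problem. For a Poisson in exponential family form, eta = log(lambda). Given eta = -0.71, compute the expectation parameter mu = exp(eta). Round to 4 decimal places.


Expectation parameter for Poisson exponential family:
mu = exp(eta).
eta = -0.71.
mu = exp(-0.71) = 0.4916

0.4916


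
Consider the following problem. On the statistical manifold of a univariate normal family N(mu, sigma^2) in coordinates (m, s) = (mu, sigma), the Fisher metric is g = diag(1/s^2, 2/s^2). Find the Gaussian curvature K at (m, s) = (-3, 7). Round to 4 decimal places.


The metric has the form g = (A dm^2 + B ds^2)/s^2 with A = 1, B = 2.
Substitute u = sqrt(A/B)*m: g = B*(du^2 + ds^2)/s^2, i.e. B times the
Poincare upper half-plane metric, which has constant Gaussian curvature -1.
Scaling a 2D metric by a constant c divides the Gaussian curvature by c,
so K = -1/B = -1/(2) = -0.5000 everywhere (the point (m, s) = (-3, 7) is irrelevant:
the curvature is constant).
The requested Gaussian curvature is K = -0.5000.

-0.5000


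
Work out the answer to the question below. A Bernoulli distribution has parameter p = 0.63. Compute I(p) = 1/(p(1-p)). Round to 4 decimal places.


For Bernoulli(p), Fisher information is I(p) = 1/(p*(1-p)).
p = 0.63, 1-p = 0.37.
p*(1-p) = 0.2331.
I(p) = 1/0.2331 = 4.2900

4.2900


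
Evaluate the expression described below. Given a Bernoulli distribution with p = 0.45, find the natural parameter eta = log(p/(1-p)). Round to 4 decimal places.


Natural parameter for Bernoulli: eta = log(p/(1-p)).
p = 0.45, 1-p = 0.55.
p/(1-p) = 0.818182.
eta = log(0.818182) = -0.2007

-0.2007


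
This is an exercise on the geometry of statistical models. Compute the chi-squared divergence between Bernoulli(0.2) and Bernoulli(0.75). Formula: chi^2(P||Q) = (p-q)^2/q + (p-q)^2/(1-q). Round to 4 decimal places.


Chi-squared divergence between Bernoulli distributions:
chi^2 = (p-q)^2/q + (p-q)^2/(1-q).
p = 0.2, q = 0.75, p-q = -0.55.
(p-q)^2 = 0.3025.
term1 = 0.3025/0.75 = 0.403333.
term2 = 0.3025/0.25 = 1.21.
chi^2 = 0.403333 + 1.21 = 1.6133

1.6133


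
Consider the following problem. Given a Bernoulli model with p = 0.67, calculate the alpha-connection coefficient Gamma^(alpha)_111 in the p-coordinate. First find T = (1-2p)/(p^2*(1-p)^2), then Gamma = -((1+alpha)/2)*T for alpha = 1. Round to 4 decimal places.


Skewness (Amari-Chentsov) tensor: T = (1-2p)/(p^2*(1-p)^2).
p = 0.67, 1-2p = -0.34, p^2 = 0.4489, (1-p)^2 = 0.1089.
T = -0.34/(0.4489 * 0.1089) = -6.955069.
In the p-coordinate, Gamma^(alpha) = Gamma^(0) - (alpha/2)*T with Gamma^(0) = (1/2)*g'(p) = -T/2,
so Gamma^(alpha) = -((1+alpha)/2)*T.
alpha = 1, -(1+alpha)/2 = -1.0.
Gamma = -1.0 * -6.955069 = 6.9551

6.9551


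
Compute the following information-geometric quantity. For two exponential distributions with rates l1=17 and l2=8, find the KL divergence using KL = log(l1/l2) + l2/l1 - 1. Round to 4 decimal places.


KL divergence for exponential family:
KL = log(l1/l2) + l2/l1 - 1.
log(17/8) = 0.753772.
8/17 = 0.470588.
KL = 0.753772 + 0.470588 - 1 = 0.2244

0.2244


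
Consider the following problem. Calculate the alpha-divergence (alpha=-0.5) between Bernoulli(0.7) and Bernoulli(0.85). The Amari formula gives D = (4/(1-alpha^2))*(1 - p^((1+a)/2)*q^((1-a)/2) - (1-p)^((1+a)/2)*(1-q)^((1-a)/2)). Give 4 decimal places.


Amari alpha-divergence:
D = (4/(1-alpha^2))*(1 - p^((1+a)/2)*q^((1-a)/2) - (1-p)^((1+a)/2)*(1-q)^((1-a)/2)).
alpha = -0.5, p = 0.7, q = 0.85.
e1 = (1+alpha)/2 = 0.25, e2 = (1-alpha)/2 = 0.75.
t1 = p^e1 * q^e2 = 0.7^0.25 * 0.85^0.75 = 0.809727.
t2 = (1-p)^e1 * (1-q)^e2 = 0.3^0.25 * 0.15^0.75 = 0.178381.
4/(1-alpha^2) = 5.333333.
D = 5.333333*(1 - 0.809727 - 0.178381) = 0.0634

0.0634


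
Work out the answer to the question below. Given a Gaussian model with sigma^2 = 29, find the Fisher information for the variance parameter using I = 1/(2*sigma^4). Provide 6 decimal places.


Fisher information for variance: I(sigma^2) = 1/(2*sigma^4).
sigma^2 = 29, so sigma^4 = 841.
I = 1/(2*841) = 1/1682 = 0.000595

0.000595


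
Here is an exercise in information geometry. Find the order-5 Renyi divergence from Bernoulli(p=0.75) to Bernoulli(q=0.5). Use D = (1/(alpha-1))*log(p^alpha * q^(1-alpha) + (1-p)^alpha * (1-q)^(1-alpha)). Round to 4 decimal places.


Renyi divergence of order alpha between Bernoulli distributions:
D = (1/(alpha-1))*log(p^alpha * q^(1-alpha) + (1-p)^alpha * (1-q)^(1-alpha)).
alpha = 5, p = 0.75, q = 0.5.
p^alpha * q^(1-alpha) = 0.75^5 * 0.5^-4 = 3.796875.
(1-p)^alpha * (1-q)^(1-alpha) = 0.25^5 * 0.5^-4 = 0.015625.
sum = 3.796875 + 0.015625 = 3.8125.
D = (1/4)*log(3.8125) = 0.3346

0.3346


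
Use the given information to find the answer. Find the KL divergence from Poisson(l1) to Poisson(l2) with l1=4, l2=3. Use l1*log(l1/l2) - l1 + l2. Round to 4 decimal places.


KL divergence for Poisson:
KL = l1*log(l1/l2) - l1 + l2.
l1 = 4, l2 = 3.
log(4/3) = 0.287682.
l1*log(l1/l2) = 4 * 0.287682 = 1.150728.
KL = 1.150728 - 4 + 3 = 0.1507

0.1507


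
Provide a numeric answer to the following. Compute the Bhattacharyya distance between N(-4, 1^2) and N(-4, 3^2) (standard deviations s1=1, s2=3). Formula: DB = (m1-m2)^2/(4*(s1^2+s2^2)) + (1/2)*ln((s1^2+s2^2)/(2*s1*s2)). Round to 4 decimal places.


Bhattacharyya distance between two Gaussians:
DB = (m1-m2)^2/(4*(s1^2+s2^2)) + (1/2)*ln((s1^2+s2^2)/(2*s1*s2)).
(m1-m2)^2 = (0)^2 = 0.
s1^2+s2^2 = 1 + 9 = 10.
term1 = 0/40 = 0.0.
term2 = 0.5*ln(10/6.0) = 0.255413.
DB = 0.0 + 0.255413 = 0.2554

0.2554


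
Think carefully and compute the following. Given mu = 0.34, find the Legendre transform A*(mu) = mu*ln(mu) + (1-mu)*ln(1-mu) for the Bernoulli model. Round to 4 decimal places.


Legendre transform for Bernoulli:
A*(mu) = mu*log(mu) + (1-mu)*log(1-mu).
mu = 0.34, 1-mu = 0.66.
mu*log(mu) = 0.34*log(0.34) = -0.366795.
(1-mu)*log(1-mu) = 0.66*log(0.66) = -0.27424.
A* = -0.366795 + -0.27424 = -0.6410

-0.6410


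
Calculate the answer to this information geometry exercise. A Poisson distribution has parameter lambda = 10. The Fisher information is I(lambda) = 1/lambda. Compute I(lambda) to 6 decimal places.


Fisher information for Poisson: I(lambda) = 1/lambda.
lambda = 10.
I(lambda) = 1/10 = 0.100000

0.100000


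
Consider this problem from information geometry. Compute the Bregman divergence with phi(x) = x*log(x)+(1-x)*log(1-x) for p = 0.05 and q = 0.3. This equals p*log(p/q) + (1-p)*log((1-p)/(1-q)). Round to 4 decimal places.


Bregman divergence with negative entropy generator:
D = p*log(p/q) + (1-p)*log((1-p)/(1-q)).
p = 0.05, q = 0.3.
p*log(p/q) = 0.05*log(0.05/0.3) = -0.089588.
(1-p)*log((1-p)/(1-q)) = 0.95*log(0.95/0.7) = 0.290113.
D = -0.089588 + 0.290113 = 0.2005

0.2005


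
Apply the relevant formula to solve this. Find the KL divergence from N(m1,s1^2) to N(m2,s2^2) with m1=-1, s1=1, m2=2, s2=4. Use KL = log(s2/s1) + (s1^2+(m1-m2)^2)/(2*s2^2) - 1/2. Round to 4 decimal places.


KL divergence between normal distributions:
KL = log(s2/s1) + (s1^2 + (m1-m2)^2)/(2*s2^2) - 1/2.
log(4/1) = 1.386294.
(1^2 + (-1-2)^2)/(2*4^2) = (1 + 9)/32 = 0.3125.
KL = 1.386294 + 0.3125 - 0.5 = 1.1988

1.1988


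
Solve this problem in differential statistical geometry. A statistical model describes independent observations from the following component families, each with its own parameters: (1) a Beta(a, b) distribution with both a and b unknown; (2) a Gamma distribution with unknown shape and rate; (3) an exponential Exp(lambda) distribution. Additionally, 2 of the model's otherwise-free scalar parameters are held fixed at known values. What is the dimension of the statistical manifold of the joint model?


The dimension of a statistical manifold equals the number of free
(independent) real parameters of the model. For a product of independent
blocks the parameter counts add.
- Beta (a, b): 2.
- Gamma (shape, rate): 2.
- exponential (lambda): 1.
Total = 2 + 2 + 1 = 5.
2 parameter(s) fixed at known values: 5 - 2 = 3.
Dimension = 3

3


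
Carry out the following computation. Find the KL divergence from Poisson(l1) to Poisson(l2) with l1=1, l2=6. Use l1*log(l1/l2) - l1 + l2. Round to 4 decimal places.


KL divergence for Poisson:
KL = l1*log(l1/l2) - l1 + l2.
l1 = 1, l2 = 6.
log(1/6) = -1.791759.
l1*log(l1/l2) = 1 * -1.791759 = -1.791759.
KL = -1.791759 - 1 + 6 = 3.2082

3.2082


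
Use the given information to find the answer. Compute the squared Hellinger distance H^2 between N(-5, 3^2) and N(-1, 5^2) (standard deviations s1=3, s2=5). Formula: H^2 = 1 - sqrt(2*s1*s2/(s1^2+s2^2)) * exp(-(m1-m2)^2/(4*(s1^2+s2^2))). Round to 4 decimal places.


Squared Hellinger distance for Gaussians:
H^2 = 1 - sqrt(2*s1*s2/(s1^2+s2^2)) * exp(-(m1-m2)^2/(4*(s1^2+s2^2))).
s1^2 = 9, s2^2 = 25, s1^2+s2^2 = 34.
sqrt(2*3*5/(34)) = 0.939336.
(m1-m2)^2 = (-4)^2 = 16.
exp(-16/(4*34)) = exp(-0.117647) = 0.88901.
H^2 = 1 - 0.939336*0.88901 = 0.1649

0.1649


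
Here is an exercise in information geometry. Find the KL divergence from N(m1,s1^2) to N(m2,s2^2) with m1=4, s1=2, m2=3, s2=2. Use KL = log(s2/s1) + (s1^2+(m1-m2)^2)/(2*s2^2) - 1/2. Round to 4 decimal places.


KL divergence between normal distributions:
KL = log(s2/s1) + (s1^2 + (m1-m2)^2)/(2*s2^2) - 1/2.
log(2/2) = 0.0.
(2^2 + (4-3)^2)/(2*2^2) = (4 + 1)/8 = 0.625.
KL = 0.0 + 0.625 - 0.5 = 0.1250

0.1250


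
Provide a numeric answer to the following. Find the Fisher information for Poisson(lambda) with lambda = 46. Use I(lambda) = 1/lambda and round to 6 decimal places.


Fisher information for Poisson: I(lambda) = 1/lambda.
lambda = 46.
I(lambda) = 1/46 = 0.021739

0.021739


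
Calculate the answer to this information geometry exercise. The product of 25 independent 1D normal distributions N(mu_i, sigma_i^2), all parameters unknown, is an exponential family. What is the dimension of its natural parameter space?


Exponential family dimension calculation:
Each univariate normal has two natural parameters (mu/sigma^2 and -1/(2 sigma^2)).
With 25 independent components, dim = 2 * 25 = 50.

50


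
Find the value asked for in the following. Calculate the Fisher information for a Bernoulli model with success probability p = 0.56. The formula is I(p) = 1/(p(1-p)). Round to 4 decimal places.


For Bernoulli(p), Fisher information is I(p) = 1/(p*(1-p)).
p = 0.56, 1-p = 0.44.
p*(1-p) = 0.2464.
I(p) = 1/0.2464 = 4.0584

4.0584


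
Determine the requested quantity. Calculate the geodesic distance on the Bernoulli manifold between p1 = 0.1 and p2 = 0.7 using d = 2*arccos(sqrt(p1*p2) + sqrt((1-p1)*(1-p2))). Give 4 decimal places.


Geodesic distance on Bernoulli manifold:
d(p1,p2) = 2*arccos(sqrt(p1*p2) + sqrt((1-p1)*(1-p2))).
sqrt(p1*p2) = sqrt(0.1*0.7) = 0.264575.
sqrt((1-p1)*(1-p2)) = sqrt(0.9*0.3) = 0.519615.
arg = 0.264575 + 0.519615 = 0.78419.
d = 2*arccos(0.78419) = 1.3388

1.3388


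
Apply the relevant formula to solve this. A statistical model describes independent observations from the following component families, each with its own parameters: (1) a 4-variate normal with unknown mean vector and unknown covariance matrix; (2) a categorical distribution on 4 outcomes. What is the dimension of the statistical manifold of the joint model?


The dimension of a statistical manifold equals the number of free
(independent) real parameters of the model. For a product of independent
blocks the parameter counts add.
- 4-variate normal: 4 (mean) + 4*5/2 = 10 (symmetric covariance) = 14.
- categorical on 4 outcomes (probabilities sum to 1): 4-1 = 3.
Total = 14 + 3 = 17.
Dimension = 17

17


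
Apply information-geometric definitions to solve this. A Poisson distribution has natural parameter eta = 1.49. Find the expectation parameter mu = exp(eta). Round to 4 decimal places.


Expectation parameter for Poisson exponential family:
mu = exp(eta).
eta = 1.49.
mu = exp(1.49) = 4.4371

4.4371


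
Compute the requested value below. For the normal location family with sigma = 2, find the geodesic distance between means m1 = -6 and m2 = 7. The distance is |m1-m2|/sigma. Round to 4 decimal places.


On the fixed-variance normal subfamily, geodesic distance = |m1-m2|/sigma.
|-6 - 7| = 13.
sigma = 2.
d = 13/2 = 6.5000

6.5000


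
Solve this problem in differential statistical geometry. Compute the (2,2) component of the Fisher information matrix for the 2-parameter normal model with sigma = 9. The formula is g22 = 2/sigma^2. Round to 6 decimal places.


For the 2-parameter normal family, the Fisher metric has:
  g11 = 1/sigma^2, g22 = 2/sigma^2.
sigma = 9, sigma^2 = 81.
g22 = 0.024691

0.024691


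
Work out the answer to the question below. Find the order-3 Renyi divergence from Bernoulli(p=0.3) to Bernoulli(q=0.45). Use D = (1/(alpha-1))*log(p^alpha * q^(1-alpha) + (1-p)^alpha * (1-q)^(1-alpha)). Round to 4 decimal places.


Renyi divergence of order alpha between Bernoulli distributions:
D = (1/(alpha-1))*log(p^alpha * q^(1-alpha) + (1-p)^alpha * (1-q)^(1-alpha)).
alpha = 3, p = 0.3, q = 0.45.
p^alpha * q^(1-alpha) = 0.3^3 * 0.45^-2 = 0.133333.
(1-p)^alpha * (1-q)^(1-alpha) = 0.7^3 * 0.55^-2 = 1.133884.
sum = 0.133333 + 1.133884 = 1.267218.
D = (1/2)*log(1.267218) = 0.1184

0.1184


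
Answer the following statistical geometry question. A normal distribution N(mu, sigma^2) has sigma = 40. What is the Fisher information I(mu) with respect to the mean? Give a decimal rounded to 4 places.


The Fisher information for the mean of a normal distribution is I(mu) = 1/sigma^2.
sigma = 40, so sigma^2 = 1600.
I(mu) = 1/1600 = 0.0006

0.0006


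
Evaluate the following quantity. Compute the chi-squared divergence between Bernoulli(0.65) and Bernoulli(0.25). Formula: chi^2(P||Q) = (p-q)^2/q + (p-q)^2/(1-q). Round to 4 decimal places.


Chi-squared divergence between Bernoulli distributions:
chi^2 = (p-q)^2/q + (p-q)^2/(1-q).
p = 0.65, q = 0.25, p-q = 0.4.
(p-q)^2 = 0.16.
term1 = 0.16/0.25 = 0.64.
term2 = 0.16/0.75 = 0.213333.
chi^2 = 0.64 + 0.213333 = 0.8533

0.8533


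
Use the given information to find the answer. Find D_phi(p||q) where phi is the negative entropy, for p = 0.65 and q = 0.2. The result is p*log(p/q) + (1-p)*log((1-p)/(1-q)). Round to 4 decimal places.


Bregman divergence with negative entropy generator:
D = p*log(p/q) + (1-p)*log((1-p)/(1-q)).
p = 0.65, q = 0.2.
p*log(p/q) = 0.65*log(0.65/0.2) = 0.766126.
(1-p)*log((1-p)/(1-q)) = 0.35*log(0.35/0.8) = -0.289338.
D = 0.766126 + -0.289338 = 0.4768

0.4768


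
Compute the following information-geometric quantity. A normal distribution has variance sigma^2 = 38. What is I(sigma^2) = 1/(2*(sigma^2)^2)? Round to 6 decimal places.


Fisher information for variance: I(sigma^2) = 1/(2*sigma^4).
sigma^2 = 38, so sigma^4 = 1444.
I = 1/(2*1444) = 1/2888 = 0.000346

0.000346


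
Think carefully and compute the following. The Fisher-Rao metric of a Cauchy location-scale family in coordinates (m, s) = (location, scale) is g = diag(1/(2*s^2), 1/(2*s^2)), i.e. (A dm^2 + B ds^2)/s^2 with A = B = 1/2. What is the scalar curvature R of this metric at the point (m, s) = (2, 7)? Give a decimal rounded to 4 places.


The metric has the form g = (A dm^2 + B ds^2)/s^2 with A = 1/2, B = 1/2.
Substitute u = sqrt(A/B)*m: g = B*(du^2 + ds^2)/s^2, i.e. B times the
Poincare upper half-plane metric, which has constant Gaussian curvature -1.
Scaling a 2D metric by a constant c divides the Gaussian curvature by c,
so K = -1/B = -1/(1/2) = -2.0000 everywhere (the point (m, s) = (2, 7) is irrelevant:
the curvature is constant).
Scalar curvature in dimension 2: R = 2K = -2/(1/2) = -4.0000.

-4.0000


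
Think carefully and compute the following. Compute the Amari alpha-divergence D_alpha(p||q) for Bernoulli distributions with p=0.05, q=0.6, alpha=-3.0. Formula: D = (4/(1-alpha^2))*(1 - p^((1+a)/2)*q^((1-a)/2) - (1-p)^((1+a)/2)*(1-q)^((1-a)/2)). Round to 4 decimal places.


Amari alpha-divergence:
D = (4/(1-alpha^2))*(1 - p^((1+a)/2)*q^((1-a)/2) - (1-p)^((1+a)/2)*(1-q)^((1-a)/2)).
alpha = -3.0, p = 0.05, q = 0.6.
e1 = (1+alpha)/2 = -1.0, e2 = (1-alpha)/2 = 2.0.
t1 = p^e1 * q^e2 = 0.05^-1.0 * 0.6^2.0 = 7.2.
t2 = (1-p)^e1 * (1-q)^e2 = 0.95^-1.0 * 0.4^2.0 = 0.168421.
4/(1-alpha^2) = -0.5.
D = -0.5*(1 - 7.2 - 0.168421) = 3.1842

3.1842


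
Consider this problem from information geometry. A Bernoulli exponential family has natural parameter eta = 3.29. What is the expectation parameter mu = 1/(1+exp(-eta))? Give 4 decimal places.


Dual coordinate (expectation parameter) for Bernoulli:
mu = 1/(1+exp(-eta)).
eta = 3.29.
exp(-eta) = exp(-3.29) = 0.037254.
mu = 1/(1+0.037254) = 0.9641

0.9641
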